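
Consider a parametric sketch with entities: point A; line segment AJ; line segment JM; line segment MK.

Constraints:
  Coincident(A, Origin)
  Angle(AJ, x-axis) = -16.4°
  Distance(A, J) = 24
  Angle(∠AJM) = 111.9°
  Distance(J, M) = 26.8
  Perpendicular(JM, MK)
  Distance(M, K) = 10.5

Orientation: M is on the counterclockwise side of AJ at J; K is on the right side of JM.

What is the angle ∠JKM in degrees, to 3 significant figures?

68.6°

A is at the origin; AJ runs at -16.4° with length 24.0, so J = 24.0·(cos -16.4°, sin -16.4°) = (23.0, -6.78). ∠AJM = 111.9°, so JM runs at -16.4° + (180° − 111.9°) = 51.7° from the x-axis; with |JM| = 26.8, M = J + 26.8·(cos 51.7°, sin 51.7°) = (39.6, 14.3). The perpendicularity gives MK at right angles to JM; with |MK| = 10.5 on the right of JM, K = M + 10.5·(0.785, -0.620) = (47.9, 7.75). Then cos ∠JKM = KJ·KM / (|KJ||KM|), giving 68.6°.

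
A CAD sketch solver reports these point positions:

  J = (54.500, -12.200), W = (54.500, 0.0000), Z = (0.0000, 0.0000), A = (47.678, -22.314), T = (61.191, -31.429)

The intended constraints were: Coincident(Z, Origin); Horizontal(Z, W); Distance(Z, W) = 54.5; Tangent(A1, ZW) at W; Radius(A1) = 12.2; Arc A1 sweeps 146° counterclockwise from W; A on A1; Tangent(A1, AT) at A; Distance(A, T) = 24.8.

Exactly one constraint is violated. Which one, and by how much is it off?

Distance(A, T) = 24.8 — off by 8.50.

Z = (0.00, 0.00) ✓; Z.y = 0.00, W.y = 0.00 ✓; |ZW| = 54.50 ✓; ∠(JW, WZ) = 90.00° ✓; |JW| = 12.20 ✓; bearing(J→A) − bearing(J→W) = 146.0° ✓; |JA| = 12.20 ✓; ∠(JA, AT) = 90.00° ✓; |AT| = 16.30 ✗.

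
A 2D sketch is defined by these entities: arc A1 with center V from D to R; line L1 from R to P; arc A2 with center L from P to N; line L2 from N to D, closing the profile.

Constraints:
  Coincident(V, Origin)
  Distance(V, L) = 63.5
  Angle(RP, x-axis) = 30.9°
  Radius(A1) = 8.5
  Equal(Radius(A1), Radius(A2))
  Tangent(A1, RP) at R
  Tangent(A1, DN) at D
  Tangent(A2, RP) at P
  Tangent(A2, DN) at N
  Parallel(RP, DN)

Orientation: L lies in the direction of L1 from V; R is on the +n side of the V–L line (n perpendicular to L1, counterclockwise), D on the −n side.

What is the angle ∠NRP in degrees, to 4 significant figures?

14.99°

The slot axis is L1's direction at 30.9°, so u = (cos 30.9°, sin 30.9°) = (0.8581, 0.5135) and n = (−sin 30.9°, cos 30.9°) = (-0.5135, 0.8581). V is at the origin and L lies 63.5 along u from V, so L = 63.5·u = (54.49, 32.61). Tangency of A1 to both parallel lines with radius 8.5 puts R and D at V ± 8.5·n: R = (-4.365, 7.294), D = (4.365, -7.294). Equal radii place P and N the same way about L: P = L + 8.5·n = (50.12, 39.90), N = L − 8.5·n = (58.85, 25.32). Then cos ∠NRP = RN·RP / (|RN||RP|), giving 14.99°.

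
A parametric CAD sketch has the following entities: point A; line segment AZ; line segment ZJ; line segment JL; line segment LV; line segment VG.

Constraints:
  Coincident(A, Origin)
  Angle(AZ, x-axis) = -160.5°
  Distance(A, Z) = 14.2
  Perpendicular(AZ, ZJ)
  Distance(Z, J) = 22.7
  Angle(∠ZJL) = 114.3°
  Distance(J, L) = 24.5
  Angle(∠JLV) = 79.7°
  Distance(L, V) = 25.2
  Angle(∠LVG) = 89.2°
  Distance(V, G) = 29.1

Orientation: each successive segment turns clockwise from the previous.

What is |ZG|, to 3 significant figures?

1.69

∠JLV = 79.7° gives LV at -56.5° from the x-axis; with |LV| = 25.2, V = (10.6, 12.6). ∠LVG = 89.2° gives VG at -147° from the x-axis; with |VG| = 29.1, G = (-13.9, -3.12). Then |ZG| = |G − Z| = 1.69.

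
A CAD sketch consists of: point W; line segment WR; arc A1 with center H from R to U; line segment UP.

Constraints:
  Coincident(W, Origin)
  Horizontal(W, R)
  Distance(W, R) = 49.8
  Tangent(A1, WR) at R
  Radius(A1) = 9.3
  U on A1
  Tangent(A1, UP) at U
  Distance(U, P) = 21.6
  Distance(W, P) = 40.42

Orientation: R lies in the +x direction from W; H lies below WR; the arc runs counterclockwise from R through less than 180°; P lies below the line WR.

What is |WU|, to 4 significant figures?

41.76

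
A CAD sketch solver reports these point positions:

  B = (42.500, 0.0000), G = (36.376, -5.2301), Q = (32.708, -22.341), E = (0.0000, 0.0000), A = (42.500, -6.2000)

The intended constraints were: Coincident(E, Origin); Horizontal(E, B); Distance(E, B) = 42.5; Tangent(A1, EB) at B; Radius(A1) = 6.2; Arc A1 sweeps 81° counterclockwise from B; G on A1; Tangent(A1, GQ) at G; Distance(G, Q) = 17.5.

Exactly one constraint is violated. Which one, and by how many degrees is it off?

Tangent(A1, GQ) at G — off by 3.10°.

E = (0.00, 0.00) ✓; E.y = 0.00, B.y = 0.00 ✓; |EB| = 42.50 ✓; ∠(AB, BE) = 90.00° ✓; |AB| = 6.200 ✓; bearing(A→G) − bearing(A→B) = 81.00° ✓; |AG| = 6.200 ✓; ∠(AG, GQ) = 93.10° ✗; |GQ| = 17.50 ✓.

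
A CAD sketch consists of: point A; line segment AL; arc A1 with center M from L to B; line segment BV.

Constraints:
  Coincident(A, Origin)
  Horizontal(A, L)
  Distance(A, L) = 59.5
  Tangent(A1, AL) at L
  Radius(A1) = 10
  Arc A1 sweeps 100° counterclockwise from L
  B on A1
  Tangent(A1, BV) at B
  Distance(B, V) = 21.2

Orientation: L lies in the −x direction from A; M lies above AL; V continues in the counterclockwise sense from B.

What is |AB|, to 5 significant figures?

51.020

Since A1 is tangent to AL there, ML ⟂ AL, so M = L + (0, 10) = (-59.500, 10.000). On A1, L sits at bearing -90° from M; a 100° counterclockwise sweep puts B at bearing 10°, so B = M + 10.0·(cos 10°, sin 10°) = (-49.652, 11.736). Then |AB| = |B − A| = 51.020.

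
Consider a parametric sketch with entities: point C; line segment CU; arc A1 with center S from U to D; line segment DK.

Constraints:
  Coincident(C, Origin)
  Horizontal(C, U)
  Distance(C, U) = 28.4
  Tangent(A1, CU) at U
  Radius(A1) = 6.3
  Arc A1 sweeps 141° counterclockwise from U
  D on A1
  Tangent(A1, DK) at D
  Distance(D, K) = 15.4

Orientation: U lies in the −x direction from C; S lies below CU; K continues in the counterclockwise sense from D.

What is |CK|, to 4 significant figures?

29.19

C is at the origin; CU is horizontal with |CU| = 28.4 and U on the −x side, so U = (-28.40, 0.000). The tangent condition forces SU to be normal to CU, so S = U + (0, -6.3) = (-28.40, -6.300). On A1, U sits at bearing 90° from S; a 141° counterclockwise sweep puts D at bearing 231°, so D = S + 6.3·(cos 231°, sin 231°) = (-32.36, -11.20). Tangency of A1 to DK means the radius SD is perpendicular to DK, so DK runs along (−sin 231°, cos 231°); with |DK| = 15.4, K = (-20.40, -20.89). Then |CK| = |K − C| = 29.19.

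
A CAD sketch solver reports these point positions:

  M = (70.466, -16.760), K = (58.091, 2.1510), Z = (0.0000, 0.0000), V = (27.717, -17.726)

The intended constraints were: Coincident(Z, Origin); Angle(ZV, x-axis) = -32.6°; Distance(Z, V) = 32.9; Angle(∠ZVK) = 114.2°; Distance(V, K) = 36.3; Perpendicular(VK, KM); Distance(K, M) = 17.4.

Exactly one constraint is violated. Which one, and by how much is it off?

Distance(K, M) = 17.4 — off by 5.20.

Z = (0.00, 0.00) ✓; ZV at -32.60° ✓; |ZV| = 32.90 ✓; ∠ZVK = 114.2° ✓; |VK| = 36.30 ✓; ∠(VK, KM) = 90.00° ✓; |KM| = 22.60 ✗.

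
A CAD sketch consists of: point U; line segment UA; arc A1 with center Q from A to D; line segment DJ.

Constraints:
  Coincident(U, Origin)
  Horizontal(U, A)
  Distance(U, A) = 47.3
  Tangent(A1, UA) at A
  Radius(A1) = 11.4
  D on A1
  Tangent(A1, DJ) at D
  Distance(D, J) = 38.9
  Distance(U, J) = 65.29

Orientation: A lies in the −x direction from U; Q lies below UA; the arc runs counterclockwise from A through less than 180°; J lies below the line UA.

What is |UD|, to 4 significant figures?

59.83

U is at the origin; UA is horizontal with |UA| = 47.3 and A on the −x side, so A = (-47.30, 0.000). Since A1 is tangent to UA there, QA ⟂ UA, so Q = A + (0, -11.4) = (-47.30, -11.40). Since QD ⟂ DJ (tangency), |QJ| = √(11.4² + 38.9²) = 40.54 regardless of where D sits on A1. So J lies on both circle(U, 65.29) and circle(Q, 40.54); the below-UA intersection is J = (-40.34, -51.33). D is the foot of the tangent from J: D = (-57.53, -16.44).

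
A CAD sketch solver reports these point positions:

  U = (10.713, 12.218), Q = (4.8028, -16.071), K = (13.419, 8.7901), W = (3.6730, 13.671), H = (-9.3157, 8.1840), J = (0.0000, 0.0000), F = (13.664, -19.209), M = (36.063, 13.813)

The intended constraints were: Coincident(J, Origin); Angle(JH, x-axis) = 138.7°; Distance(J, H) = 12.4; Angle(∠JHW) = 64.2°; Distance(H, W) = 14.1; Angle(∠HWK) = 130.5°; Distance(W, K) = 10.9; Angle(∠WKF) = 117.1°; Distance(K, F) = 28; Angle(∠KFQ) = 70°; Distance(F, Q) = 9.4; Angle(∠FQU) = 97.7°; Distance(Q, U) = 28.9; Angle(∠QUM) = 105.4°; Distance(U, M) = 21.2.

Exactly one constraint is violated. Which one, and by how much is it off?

Distance(U, M) = 21.2 — off by 4.20.

J = (0.00, 0.00) ✓; JH at 138.7° ✓; |JH| = 12.40 ✓; ∠JHW = 64.20° ✓; |HW| = 14.10 ✓; ∠HWK = 130.5° ✓; |WK| = 10.90 ✓; ∠WKF = 117.1° ✓; |KF| = 28.00 ✓; ∠KFQ = 70.00° ✓; |FQ| = 9.400 ✓; ∠FQU = 97.70° ✓; |QU| = 28.90 ✓; ∠QUM = 105.4° ✓; |UM| = 25.40 ✗.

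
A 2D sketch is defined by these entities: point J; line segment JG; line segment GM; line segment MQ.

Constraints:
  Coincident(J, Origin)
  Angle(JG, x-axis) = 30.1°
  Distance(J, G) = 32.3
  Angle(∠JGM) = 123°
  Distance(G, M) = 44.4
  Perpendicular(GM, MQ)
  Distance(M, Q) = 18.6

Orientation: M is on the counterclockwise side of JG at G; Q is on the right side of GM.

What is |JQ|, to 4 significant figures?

77.01

J is at the origin; JG runs at 30.1° with length 32.3, so G = 32.3·(cos 30.1°, sin 30.1°) = (27.94, 16.20). ∠JGM = 123.0°, so GM runs at 30.1° + (180° − 123.0°) = 87.10° from the x-axis; with |GM| = 44.4, M = G + 44.4·(cos 87.10°, sin 87.10°) = (30.19, 60.54). The perpendicularity gives MQ at right angles to GM; with |MQ| = 18.6 on the right of GM, Q = M + 18.6·(0.9987, -0.05059) = (48.77, 59.60). Then |JQ| = |Q − J| = 77.01.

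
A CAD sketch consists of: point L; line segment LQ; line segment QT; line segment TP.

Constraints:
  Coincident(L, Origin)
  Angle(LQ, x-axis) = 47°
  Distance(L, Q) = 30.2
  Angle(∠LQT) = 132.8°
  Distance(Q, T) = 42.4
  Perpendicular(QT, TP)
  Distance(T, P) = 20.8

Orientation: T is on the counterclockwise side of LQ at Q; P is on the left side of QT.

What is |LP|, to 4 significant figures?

62.93

L is at the origin; LQ runs at 47.0° with length 30.2, so Q = 30.2·(cos 47.0°, sin 47.0°) = (20.60, 22.09). ∠LQT = 132.8°, so QT runs at 47.0° + (180° − 132.8°) = 94.20° from the x-axis; with |QT| = 42.4, T = Q + 42.4·(cos 94.20°, sin 94.20°) = (17.49, 64.37). QT ⟂ TP; with |TP| = 20.8 on the left of QT, P = T + 20.8·(-0.9973, -0.07324) = (-3.253, 62.85). Then |LP| = |P − L| = 62.93.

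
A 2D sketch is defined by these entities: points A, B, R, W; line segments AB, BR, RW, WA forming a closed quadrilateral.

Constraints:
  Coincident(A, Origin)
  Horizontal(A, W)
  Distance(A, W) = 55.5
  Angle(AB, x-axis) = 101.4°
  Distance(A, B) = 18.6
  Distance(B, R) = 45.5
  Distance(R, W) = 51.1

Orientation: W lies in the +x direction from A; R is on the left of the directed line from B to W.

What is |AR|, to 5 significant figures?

56.129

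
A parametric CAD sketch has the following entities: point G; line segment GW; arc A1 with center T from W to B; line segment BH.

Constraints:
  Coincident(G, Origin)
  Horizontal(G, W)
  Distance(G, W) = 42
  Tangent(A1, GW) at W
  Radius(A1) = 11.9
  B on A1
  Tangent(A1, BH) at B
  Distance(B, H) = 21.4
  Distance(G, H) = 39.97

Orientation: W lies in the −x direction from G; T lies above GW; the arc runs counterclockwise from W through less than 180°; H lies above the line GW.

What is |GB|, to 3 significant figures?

31.8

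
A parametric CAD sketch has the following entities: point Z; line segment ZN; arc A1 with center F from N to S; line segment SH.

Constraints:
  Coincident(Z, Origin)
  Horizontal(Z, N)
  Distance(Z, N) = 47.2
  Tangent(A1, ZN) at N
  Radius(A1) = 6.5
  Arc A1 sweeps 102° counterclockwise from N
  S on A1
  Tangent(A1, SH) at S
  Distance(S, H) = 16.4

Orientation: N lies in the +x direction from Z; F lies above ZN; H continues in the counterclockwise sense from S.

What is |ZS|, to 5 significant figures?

54.130

Z is at the origin; Z and N share the same y with |ZN| = 47.2 and N on the +x side, so N = (47.200, 0.0000). Tangency of A1 to ZN means the radius FN is perpendicular to ZN, so F = N + (0, 6.5) = (47.200, 6.5000). On A1, N sits at bearing -90° from F; a 102° counterclockwise sweep puts S at bearing 12°, so S = F + 6.5·(cos 12°, sin 12°) = (53.558, 7.8514). Then |ZS| = |S − Z| = 54.130.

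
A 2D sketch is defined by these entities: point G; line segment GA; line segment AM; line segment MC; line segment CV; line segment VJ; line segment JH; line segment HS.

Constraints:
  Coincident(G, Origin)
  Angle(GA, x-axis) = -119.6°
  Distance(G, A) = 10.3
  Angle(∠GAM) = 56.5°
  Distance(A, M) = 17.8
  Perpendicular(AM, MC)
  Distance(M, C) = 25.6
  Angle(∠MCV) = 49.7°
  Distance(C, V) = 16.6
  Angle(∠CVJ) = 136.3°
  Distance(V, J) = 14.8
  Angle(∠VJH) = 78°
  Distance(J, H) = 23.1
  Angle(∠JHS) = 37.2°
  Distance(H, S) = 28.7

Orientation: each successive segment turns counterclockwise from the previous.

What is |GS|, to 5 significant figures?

9.5682

∠VJH = 78.0° gives JH at 9.9000° from the x-axis; with |JH| = 23.1, H = (21.243, -4.5958). ∠JHS = 37.2° gives HS at 152.70° from the x-axis; with |HS| = 28.7, S = (-4.2603, 8.5674). Then |GS| = |S − G| = 9.5682.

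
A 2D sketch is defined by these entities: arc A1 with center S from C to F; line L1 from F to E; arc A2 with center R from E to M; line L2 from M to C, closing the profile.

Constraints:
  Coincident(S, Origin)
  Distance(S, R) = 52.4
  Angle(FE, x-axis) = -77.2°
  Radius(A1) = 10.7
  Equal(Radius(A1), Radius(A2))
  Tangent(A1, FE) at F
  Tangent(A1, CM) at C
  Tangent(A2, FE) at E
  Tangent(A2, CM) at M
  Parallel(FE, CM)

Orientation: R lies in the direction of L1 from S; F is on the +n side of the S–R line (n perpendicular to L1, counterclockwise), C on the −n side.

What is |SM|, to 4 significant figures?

53.48

The slot axis is L1's direction at -77.2°, so u = (cos -77.2°, sin -77.2°) = (0.2215, -0.9751) and n = (−sin -77.2°, cos -77.2°) = (0.9751, 0.2215). S is at the origin and R lies 52.4 along u from S, so R = 52.4·u = (11.61, -51.10). Tangency of A1 to both parallel lines with radius 10.7 puts F and C at S ± 10.7·n: F = (10.43, 2.371), C = (-10.43, -2.371). Equal radii place E and M the same way about R: E = R + 10.7·n = (22.04, -48.73), M = R − 10.7·n = (1.175, -53.47). Then |SM| = |M − S| = 53.48.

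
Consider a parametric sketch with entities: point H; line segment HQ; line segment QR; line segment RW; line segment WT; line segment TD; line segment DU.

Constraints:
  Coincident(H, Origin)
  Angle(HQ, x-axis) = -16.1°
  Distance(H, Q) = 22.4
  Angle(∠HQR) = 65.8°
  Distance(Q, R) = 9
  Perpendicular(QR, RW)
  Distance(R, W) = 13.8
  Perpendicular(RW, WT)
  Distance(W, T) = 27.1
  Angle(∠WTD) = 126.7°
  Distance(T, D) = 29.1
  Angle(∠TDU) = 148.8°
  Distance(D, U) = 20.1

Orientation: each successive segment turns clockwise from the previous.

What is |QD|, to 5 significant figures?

36.749

H is at the origin; HQ runs at -16.1° with length 22.4, so Q = (21.521, -6.2118). ∠HQR = 65.8° gives QR at -130.30° from the x-axis; with |QR| = 9.0, R = (15.700, -13.076). The perpendicularity gives RW at right angles to QR, so RW runs at 139.70°; with |RW| = 13.8, W = (5.1755, -4.1502). RW is perpendicular to WT, so WT runs at 49.700°; with |WT| = 27.1, T = (22.704, 16.518). ∠WTD = 126.7° gives TD at -3.6000° from the x-axis; with |TD| = 29.1, D = (51.746, 14.691). Then |QD| = |D − Q| = 36.749.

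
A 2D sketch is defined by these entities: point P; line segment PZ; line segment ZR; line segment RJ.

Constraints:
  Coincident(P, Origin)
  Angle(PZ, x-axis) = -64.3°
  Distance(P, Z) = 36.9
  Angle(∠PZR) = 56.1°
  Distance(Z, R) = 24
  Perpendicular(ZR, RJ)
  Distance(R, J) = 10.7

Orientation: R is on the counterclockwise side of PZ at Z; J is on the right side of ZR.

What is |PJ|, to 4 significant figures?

41.47

P is at the origin; PZ runs at -64.3° with length 36.9, so Z = 36.9·(cos -64.3°, sin -64.3°) = (16.00, -33.25). ∠PZR = 56.1°, so ZR runs at -64.3° + (180° − 56.1°) = 59.60° from the x-axis; with |ZR| = 24.0, R = Z + 24.0·(cos 59.60°, sin 59.60°) = (28.15, -12.55). ZR is perpendicular to RJ; with |RJ| = 10.7 on the right of ZR, J = R + 10.7·(0.8625, -0.5060) = (37.38, -17.96). Then |PJ| = |J − P| = 41.47.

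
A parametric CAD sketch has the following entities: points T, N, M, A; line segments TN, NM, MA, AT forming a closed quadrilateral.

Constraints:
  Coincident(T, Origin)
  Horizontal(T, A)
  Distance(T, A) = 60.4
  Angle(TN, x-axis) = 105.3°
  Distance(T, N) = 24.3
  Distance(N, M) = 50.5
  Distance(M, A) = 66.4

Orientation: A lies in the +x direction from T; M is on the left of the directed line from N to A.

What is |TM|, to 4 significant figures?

65.86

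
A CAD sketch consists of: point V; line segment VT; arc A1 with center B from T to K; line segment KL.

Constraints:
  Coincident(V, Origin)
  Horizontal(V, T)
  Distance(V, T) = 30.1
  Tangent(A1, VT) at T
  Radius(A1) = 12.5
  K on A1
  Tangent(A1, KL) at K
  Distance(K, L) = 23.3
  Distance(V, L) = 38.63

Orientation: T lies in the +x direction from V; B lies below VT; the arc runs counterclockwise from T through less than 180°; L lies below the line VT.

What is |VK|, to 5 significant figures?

21.193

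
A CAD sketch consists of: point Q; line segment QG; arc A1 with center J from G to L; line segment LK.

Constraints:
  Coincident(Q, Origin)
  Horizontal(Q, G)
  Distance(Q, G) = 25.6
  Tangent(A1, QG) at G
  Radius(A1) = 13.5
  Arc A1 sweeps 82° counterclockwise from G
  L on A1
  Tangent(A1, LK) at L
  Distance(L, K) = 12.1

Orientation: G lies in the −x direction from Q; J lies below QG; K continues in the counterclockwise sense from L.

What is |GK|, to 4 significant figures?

27.99

Q is at the origin; Q and G share the same y with |QG| = 25.6 and G on the −x side, so G = (-25.60, 0.000). The tangent condition forces JG to be normal to QG, so J = G + (0, -13.5) = (-25.60, -13.50). On A1, G sits at bearing 90° from J; an 82° counterclockwise sweep puts L at bearing 172°, so L = J + 13.5·(cos 172°, sin 172°) = (-38.97, -11.62). Since A1 is tangent to LK there, JL ⟂ LK, so LK runs along (−sin 172°, cos 172°); with |LK| = 12.1, K = (-40.65, -23.60). Then |GK| = |K − G| = 27.99.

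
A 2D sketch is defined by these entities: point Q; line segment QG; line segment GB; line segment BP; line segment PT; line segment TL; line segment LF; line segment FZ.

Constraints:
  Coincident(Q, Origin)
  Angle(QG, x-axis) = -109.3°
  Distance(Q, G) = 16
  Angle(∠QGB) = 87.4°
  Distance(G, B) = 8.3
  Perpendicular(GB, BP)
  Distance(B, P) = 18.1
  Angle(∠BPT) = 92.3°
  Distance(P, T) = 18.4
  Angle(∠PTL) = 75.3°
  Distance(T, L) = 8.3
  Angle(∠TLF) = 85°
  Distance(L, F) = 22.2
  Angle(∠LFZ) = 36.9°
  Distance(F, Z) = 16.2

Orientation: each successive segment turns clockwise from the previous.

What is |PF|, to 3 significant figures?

4.64

Q is at the origin; QG runs at -109.3° with length 16.0, so G = (-5.29, -15.1). ∠QGB = 87.4° gives GB at 158° from the x-axis; with |GB| = 8.3, B = (-13.0, -12.0). The perpendicularity gives BP at right angles to GB, so BP runs at 68.1°; with |BP| = 18.1, P = (-6.24, 4.79). ∠BPT = 92.3° gives PT at -19.6° from the x-axis; with |PT| = 18.4, T = (11.1, -1.38). ∠PTL = 75.3° gives TL at -124° from the x-axis; with |TL| = 8.3, L = (6.42, -8.24). ∠TLF = 85.0° gives LF at 141° from the x-axis; with |LF| = 22.2, F = (-10.8, 5.82). Then |PF| = |F − P| = 4.64.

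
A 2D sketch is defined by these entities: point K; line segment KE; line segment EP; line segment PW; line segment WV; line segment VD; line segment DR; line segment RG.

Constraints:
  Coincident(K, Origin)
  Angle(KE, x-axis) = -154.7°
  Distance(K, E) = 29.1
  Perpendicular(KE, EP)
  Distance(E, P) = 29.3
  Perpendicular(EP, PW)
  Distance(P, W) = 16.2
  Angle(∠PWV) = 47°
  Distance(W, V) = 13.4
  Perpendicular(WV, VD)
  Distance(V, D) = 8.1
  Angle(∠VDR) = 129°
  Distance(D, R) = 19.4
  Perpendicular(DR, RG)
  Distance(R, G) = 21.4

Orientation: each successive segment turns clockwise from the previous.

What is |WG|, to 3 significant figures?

15.6

K is at the origin; KE runs at -154.7° with length 29.1, so E = (-26.3, -12.4). KE ⟂ EP, so EP runs at 115°; with |EP| = 29.3, P = (-38.8, 14.1). EP ⟂ PW, so PW runs at 25.3°; with |PW| = 16.2, W = (-24.2, 21.0). ∠PWV = 47.0° gives WV at -108° from the x-axis; with |WV| = 13.4, V = (-28.3, 8.21). The perpendicularity gives VD at right angles to WV, so VD runs at 162°; with |VD| = 8.1, D = (-36.0, 10.7). ∠VDR = 129.0° gives DR at 111° from the x-axis; with |DR| = 19.4, R = (-43.0, 28.7). The perpendicularity gives RG at right angles to DR, so RG runs at 21.3°; with |RG| = 21.4, G = (-23.1, 36.5). Then |WG| = |G − W| = 15.6.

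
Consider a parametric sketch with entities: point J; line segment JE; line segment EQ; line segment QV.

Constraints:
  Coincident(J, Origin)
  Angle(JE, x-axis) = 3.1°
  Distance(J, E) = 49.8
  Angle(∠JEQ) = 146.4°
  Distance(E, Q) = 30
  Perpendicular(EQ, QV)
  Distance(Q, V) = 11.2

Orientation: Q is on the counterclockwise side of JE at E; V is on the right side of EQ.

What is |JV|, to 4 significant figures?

81.31

∠JEQ = 146.4°, so EQ runs at 3.1° + (180° − 146.4°) = 36.70° from the x-axis; with |EQ| = 30.0, Q = E + 30.0·(cos 36.70°, sin 36.70°) = (73.78, 20.62). EQ is perpendicular to QV; with |QV| = 11.2 on the right of EQ, V = Q + 11.2·(0.5976, -0.8018) = (80.47, 11.64). Then |JV| = |V − J| = 81.31.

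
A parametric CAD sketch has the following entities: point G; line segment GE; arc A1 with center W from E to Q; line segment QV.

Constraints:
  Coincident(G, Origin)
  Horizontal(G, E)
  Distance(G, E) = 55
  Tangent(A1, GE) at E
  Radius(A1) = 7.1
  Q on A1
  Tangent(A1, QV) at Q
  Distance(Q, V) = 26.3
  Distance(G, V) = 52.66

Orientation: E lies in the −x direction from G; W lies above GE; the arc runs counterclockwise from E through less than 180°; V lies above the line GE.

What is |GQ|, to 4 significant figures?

48.39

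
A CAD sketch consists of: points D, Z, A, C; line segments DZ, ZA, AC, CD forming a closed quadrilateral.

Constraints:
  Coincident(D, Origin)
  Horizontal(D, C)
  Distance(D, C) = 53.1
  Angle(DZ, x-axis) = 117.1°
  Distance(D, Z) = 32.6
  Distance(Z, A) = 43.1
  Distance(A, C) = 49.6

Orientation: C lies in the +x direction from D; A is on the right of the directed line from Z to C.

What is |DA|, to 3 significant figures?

10.5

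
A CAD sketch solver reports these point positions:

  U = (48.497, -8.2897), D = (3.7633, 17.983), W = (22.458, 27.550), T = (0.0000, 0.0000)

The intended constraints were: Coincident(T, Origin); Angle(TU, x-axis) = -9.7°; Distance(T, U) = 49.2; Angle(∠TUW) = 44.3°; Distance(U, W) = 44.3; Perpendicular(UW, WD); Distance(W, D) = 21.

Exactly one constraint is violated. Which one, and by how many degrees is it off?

Perpendicular(UW, WD) — off by 8.90°.

T = (0.00, 0.00) ✓; TU at -9.700° ✓; |TU| = 49.20 ✓; ∠TUW = 44.30° ✓; |UW| = 44.30 ✓; ∠(UW, WD) = 81.10° ✗; |WD| = 21.00 ✓.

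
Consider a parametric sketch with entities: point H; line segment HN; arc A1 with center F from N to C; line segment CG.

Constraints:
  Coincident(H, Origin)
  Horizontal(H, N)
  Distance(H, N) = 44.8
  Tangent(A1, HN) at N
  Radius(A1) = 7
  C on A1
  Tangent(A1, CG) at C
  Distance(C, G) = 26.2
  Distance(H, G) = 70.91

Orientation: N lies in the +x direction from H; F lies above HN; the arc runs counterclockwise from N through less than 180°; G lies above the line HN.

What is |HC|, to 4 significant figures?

50.09

Checks: H = (0.00, 0.00) ✓; |FC| = 7.000 ✓; ∠(FC, CG) = 90.00° ✓; |CG| = 26.20 ✓; |HG| = 70.91 ✓.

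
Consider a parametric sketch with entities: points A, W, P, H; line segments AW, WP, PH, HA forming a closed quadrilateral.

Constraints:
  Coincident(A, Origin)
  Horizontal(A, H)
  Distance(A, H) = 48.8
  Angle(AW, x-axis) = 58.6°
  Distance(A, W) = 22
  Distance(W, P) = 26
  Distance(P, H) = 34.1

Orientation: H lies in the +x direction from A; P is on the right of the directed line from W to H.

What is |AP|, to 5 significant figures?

16.892

Checks: |WP| = 26.00 ✓; |PH| = 34.10 ✓.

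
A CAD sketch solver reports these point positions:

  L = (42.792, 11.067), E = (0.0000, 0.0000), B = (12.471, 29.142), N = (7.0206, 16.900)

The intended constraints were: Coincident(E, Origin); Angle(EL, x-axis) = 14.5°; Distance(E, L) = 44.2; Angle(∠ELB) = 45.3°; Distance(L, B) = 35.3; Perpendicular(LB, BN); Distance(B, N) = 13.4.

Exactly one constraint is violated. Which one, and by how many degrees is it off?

Perpendicular(LB, BN) — off by 6.80°.

E = (0.00, 0.00) ✓; EL at 14.50° ✓; |EL| = 44.20 ✓; ∠ELB = 45.30° ✓; |LB| = 35.30 ✓; ∠(LB, BN) = 96.80° ✗; |BN| = 13.40 ✓.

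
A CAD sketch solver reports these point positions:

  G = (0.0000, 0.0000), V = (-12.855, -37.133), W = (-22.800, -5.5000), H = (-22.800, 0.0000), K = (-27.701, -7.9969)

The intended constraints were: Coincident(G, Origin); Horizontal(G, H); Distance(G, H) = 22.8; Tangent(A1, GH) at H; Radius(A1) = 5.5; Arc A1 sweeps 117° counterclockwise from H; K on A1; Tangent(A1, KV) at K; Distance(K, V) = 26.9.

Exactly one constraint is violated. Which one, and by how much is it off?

Distance(K, V) = 26.9 — off by 5.80.

G = (0.00, 0.00) ✓; G.y = 0.00, H.y = 0.00 ✓; |GH| = 22.80 ✓; ∠(WH, HG) = 90.00° ✓; |WH| = 5.500 ✓; bearing(W→K) − bearing(W→H) = 117.0° ✓; |WK| = 5.500 ✓; ∠(WK, KV) = 90.00° ✓; |KV| = 32.70 ✗.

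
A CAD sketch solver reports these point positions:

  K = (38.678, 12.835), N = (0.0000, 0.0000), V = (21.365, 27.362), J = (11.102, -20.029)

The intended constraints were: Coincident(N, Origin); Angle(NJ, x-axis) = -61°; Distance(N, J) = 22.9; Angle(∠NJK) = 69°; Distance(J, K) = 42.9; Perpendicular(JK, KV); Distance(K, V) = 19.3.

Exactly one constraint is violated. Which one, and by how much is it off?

Distance(K, V) = 19.3 — off by 3.30.

N = (0.00, 0.00) ✓; NJ at -61.00° ✓; |NJ| = 22.90 ✓; ∠NJK = 69.00° ✓; |JK| = 42.90 ✓; ∠(JK, KV) = 90.00° ✓; |KV| = 22.60 ✗.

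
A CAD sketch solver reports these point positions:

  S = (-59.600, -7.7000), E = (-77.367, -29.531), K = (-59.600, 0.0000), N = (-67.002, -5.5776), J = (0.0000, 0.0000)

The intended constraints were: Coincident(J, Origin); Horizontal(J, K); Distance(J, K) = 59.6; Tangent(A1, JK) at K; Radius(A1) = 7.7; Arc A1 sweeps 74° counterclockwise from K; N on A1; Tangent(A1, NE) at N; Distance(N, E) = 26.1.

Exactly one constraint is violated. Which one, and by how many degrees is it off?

Tangent(A1, NE) at N — off by 7.40°.

J = (0.00, 0.00) ✓; J.y = 0.00, K.y = 0.00 ✓; |JK| = 59.60 ✓; ∠(SK, KJ) = 90.00° ✓; |SK| = 7.700 ✓; bearing(S→N) − bearing(S→K) = 74.00° ✓; |SN| = 7.700 ✓; ∠(SN, NE) = 97.40° ✗; |NE| = 26.10 ✓.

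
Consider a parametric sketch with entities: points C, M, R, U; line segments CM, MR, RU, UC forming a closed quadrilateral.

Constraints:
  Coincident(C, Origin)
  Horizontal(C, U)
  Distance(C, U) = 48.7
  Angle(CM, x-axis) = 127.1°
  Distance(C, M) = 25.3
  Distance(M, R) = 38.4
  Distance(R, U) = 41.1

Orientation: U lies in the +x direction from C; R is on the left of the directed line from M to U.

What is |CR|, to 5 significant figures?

37.713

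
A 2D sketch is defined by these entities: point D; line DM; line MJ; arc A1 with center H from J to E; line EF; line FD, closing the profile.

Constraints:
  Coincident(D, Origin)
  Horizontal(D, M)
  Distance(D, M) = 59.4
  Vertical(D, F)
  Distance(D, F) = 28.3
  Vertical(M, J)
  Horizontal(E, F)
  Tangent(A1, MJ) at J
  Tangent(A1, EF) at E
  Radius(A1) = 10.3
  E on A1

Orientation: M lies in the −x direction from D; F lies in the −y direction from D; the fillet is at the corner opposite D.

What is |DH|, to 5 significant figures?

52.295

D and F share the same x with |DF| = 28.3 and F on the −y side, so F = (0.0000, -28.300). The virtual corner opposite D is at (-59.400, -28.300). A1 meets MJ tangentially, so HJ is at right angles to MJ and the tangent condition forces HE to be normal to EF, with radius 10.3, so the center H sits 10.3 in from both sides at H = (-49.100, -18.000). Then |DH| = |H − D| = 52.295.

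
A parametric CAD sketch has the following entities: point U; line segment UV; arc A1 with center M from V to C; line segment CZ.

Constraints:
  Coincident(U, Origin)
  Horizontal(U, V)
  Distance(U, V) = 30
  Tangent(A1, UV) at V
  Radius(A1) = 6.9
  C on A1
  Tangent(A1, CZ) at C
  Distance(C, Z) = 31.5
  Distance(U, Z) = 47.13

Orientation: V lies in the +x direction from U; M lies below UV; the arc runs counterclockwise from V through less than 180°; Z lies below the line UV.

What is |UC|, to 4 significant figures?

24.37

Checks: U = (0.00, 0.00) ✓; |MC| = 6.900 ✓; ∠(MC, CZ) = 90.00° ✓; |CZ| = 31.50 ✓; |UZ| = 47.13 ✓.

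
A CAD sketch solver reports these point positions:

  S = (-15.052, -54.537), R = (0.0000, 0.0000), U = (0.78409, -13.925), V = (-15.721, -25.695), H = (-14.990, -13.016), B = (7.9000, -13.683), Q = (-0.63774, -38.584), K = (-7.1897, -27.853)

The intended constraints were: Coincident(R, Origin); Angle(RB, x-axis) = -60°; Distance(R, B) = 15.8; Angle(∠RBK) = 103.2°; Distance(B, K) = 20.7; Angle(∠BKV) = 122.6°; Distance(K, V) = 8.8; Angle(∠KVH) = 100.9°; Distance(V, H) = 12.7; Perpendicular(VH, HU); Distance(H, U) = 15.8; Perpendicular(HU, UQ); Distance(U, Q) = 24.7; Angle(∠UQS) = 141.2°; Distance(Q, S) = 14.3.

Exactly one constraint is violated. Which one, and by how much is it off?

Distance(Q, S) = 14.3 — off by 7.20.

R = (0.00, 0.00) ✓; RB at -60.00° ✓; |RB| = 15.80 ✓; ∠RBK = 103.2° ✓; |BK| = 20.70 ✓; ∠BKV = 122.6° ✓; |KV| = 8.800 ✓; ∠KVH = 100.9° ✓; |VH| = 12.70 ✓; ∠(VH, HU) = 90.00° ✓; |HU| = 15.80 ✓; ∠(HU, UQ) = 90.00° ✓; |UQ| = 24.70 ✓; ∠UQS = 141.2° ✓; |QS| = 21.50 ✗.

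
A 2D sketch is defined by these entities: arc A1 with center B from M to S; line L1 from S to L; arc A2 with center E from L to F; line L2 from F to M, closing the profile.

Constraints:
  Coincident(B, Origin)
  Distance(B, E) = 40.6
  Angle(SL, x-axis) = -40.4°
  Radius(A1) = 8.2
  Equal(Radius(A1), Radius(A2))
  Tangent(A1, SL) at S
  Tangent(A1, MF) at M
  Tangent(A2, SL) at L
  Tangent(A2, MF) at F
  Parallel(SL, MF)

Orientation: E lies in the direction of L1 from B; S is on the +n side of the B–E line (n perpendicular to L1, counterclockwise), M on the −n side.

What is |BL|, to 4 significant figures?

41.42

Tangency of A1 to both parallel lines with radius 8.2 puts S and M at B ± 8.2·n: S = (5.315, 6.245), M = (-5.315, -6.245). Equal radii place L and F the same way about E: L = E + 8.2·n = (36.23, -20.07), F = E − 8.2·n = (25.60, -32.56). Then |BL| = |L − B| = 41.42.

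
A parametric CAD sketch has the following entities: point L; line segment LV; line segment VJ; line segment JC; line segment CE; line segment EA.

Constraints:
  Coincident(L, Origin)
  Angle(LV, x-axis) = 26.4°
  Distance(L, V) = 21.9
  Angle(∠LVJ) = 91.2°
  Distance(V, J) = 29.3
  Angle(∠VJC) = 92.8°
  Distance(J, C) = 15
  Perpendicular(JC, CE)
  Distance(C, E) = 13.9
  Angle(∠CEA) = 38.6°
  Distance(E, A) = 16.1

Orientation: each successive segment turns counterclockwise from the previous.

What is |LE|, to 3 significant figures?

17.7

L is at the origin; LV runs at 26.4° with length 21.9, so V = (19.6, 9.74). ∠LVJ = 91.2° gives VJ at 115° from the x-axis; with |VJ| = 29.3, J = (7.14, 36.2). ∠VJC = 92.8° gives JC at -158° from the x-axis; with |JC| = 15.0, C = (-6.73, 30.5). JC ⟂ CE, so CE runs at -67.6°; with |CE| = 13.9, E = (-1.43, 17.7). Then |LE| = |E − L| = 17.7.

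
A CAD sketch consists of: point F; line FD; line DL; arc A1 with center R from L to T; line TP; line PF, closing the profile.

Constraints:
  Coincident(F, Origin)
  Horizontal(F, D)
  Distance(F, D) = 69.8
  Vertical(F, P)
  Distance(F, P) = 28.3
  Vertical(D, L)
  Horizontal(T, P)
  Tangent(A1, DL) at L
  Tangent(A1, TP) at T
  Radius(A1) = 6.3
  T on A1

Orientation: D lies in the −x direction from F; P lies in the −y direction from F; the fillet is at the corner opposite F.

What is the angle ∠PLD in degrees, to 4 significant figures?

95.16°

F is at the origin; FD is horizontal with |FD| = 69.8 and D on the −x side, so D = (-69.80, 0.000). F and P share the same x with |FP| = 28.3 and P on the −y side, so P = (0.000, -28.30). The virtual corner opposite F is at (-69.80, -28.30). Tangency of A1 to DL means the radius RL is perpendicular to DL and since A1 is tangent to TP there, RT ⟂ TP, with radius 6.3, so the center R sits 6.3 in from both sides at R = (-63.50, -22.00). That places the tangent points at L = (-69.80, -22.00) on DL and T = (-63.50, -28.30) on TP. Then cos ∠PLD = LP·LD / (|LP||LD|), giving 95.16°.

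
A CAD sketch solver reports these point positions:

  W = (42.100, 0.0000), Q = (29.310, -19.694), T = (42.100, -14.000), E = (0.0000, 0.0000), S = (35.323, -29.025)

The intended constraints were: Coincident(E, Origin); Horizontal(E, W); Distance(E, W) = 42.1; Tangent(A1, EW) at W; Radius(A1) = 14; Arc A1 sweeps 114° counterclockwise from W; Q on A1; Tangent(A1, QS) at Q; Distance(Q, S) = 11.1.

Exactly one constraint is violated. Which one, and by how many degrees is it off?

Tangent(A1, QS) at Q — off by 8.80°.

E = (0.00, 0.00) ✓; E.y = 0.00, W.y = 0.00 ✓; |EW| = 42.10 ✓; ∠(TW, WE) = 90.00° ✓; |TW| = 14.00 ✓; bearing(T→Q) − bearing(T→W) = 114.0° ✓; |TQ| = 14.00 ✓; ∠(TQ, QS) = 81.20° ✗; |QS| = 11.10 ✓.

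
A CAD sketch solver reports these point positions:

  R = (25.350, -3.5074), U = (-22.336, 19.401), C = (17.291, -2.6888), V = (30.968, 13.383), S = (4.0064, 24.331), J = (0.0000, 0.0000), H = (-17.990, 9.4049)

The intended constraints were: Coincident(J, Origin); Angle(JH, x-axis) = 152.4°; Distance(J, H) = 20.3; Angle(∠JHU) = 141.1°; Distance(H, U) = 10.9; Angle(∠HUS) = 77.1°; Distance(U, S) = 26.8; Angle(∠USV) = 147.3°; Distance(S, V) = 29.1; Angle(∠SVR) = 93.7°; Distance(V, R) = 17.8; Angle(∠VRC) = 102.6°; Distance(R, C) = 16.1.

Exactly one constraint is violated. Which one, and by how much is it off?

Distance(R, C) = 16.1 — off by 8.00.

J = (0.00, 0.00) ✓; JH at 152.4° ✓; |JH| = 20.30 ✓; ∠JHU = 141.1° ✓; |HU| = 10.90 ✓; ∠HUS = 77.10° ✓; |US| = 26.80 ✓; ∠USV = 147.3° ✓; |SV| = 29.10 ✓; ∠SVR = 93.70° ✓; |VR| = 17.80 ✓; ∠VRC = 102.6° ✓; |RC| = 8.100 ✗.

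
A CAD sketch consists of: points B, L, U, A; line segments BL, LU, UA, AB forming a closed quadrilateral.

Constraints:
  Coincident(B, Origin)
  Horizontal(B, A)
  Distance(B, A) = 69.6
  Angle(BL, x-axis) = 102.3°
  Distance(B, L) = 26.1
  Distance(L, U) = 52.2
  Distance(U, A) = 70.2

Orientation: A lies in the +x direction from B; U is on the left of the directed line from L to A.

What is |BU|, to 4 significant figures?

68.85

Checks: |LU| = 52.20 ✓; |UA| = 70.20 ✓.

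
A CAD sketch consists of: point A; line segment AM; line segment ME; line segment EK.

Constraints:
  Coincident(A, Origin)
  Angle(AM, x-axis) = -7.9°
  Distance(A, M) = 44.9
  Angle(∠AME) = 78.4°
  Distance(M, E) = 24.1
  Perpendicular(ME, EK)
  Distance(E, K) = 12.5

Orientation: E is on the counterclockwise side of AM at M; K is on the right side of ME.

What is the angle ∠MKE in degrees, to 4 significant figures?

62.59°

A is at the origin; AM runs at -7.9° with length 44.9, so M = 44.9·(cos -7.9°, sin -7.9°) = (44.47, -6.171). ∠AME = 78.4°, so ME runs at -7.9° + (180° − 78.4°) = 93.70° from the x-axis; with |ME| = 24.1, E = M + 24.1·(cos 93.70°, sin 93.70°) = (42.92, 17.88). ME ⟂ EK; with |EK| = 12.5 on the right of ME, K = E + 12.5·(0.9979, 0.06453) = (55.39, 18.69). Then cos ∠MKE = KM·KE / (|KM||KE|), giving 62.59°.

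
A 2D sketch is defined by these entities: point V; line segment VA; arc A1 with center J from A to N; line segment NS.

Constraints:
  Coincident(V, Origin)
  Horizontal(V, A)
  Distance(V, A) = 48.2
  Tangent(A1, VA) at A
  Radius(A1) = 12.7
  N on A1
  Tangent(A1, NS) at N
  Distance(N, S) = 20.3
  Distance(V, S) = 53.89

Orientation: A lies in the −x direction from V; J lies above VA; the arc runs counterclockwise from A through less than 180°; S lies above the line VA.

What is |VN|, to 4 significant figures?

39.13

V is at the origin; VA is horizontal with |VA| = 48.2 and A on the −x side, so A = (-48.20, 0.000). Since A1 is tangent to VA there, JA ⟂ VA, so J = A + (0, 12.7) = (-48.20, 12.70). Since JN ⟂ NS (tangency), |JS| = √(12.7² + 20.3²) = 23.95 regardless of where N sits on A1. So S lies on both circle(V, 53.89) and circle(J, 23.95); the above-VA intersection is S = (-40.62, 35.41). N is the foot of the tangent from S: N = (-35.85, 15.68).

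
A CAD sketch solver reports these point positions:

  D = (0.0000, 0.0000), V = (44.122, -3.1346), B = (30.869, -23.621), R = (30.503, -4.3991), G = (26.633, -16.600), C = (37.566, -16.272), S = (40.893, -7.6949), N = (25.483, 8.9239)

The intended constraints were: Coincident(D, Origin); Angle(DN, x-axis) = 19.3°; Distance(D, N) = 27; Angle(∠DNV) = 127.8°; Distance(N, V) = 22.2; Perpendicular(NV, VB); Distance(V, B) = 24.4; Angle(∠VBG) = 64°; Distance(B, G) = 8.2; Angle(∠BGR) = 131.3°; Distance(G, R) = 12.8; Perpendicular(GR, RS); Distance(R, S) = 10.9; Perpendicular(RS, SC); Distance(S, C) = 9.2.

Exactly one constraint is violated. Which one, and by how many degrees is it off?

Perpendicular(RS, SC) — off by 3.60°.

D = (0.00, 0.00) ✓; DN at 19.30° ✓; |DN| = 27.00 ✓; ∠DNV = 127.8° ✓; |NV| = 22.20 ✓; ∠(NV, VB) = 90.00° ✓; |VB| = 24.40 ✓; ∠VBG = 64.00° ✓; |BG| = 8.200 ✓; ∠BGR = 131.3° ✓; |GR| = 12.80 ✓; ∠(GR, RS) = 90.00° ✓; |RS| = 10.90 ✓; ∠(RS, SC) = 93.60° ✗; |SC| = 9.200 ✓.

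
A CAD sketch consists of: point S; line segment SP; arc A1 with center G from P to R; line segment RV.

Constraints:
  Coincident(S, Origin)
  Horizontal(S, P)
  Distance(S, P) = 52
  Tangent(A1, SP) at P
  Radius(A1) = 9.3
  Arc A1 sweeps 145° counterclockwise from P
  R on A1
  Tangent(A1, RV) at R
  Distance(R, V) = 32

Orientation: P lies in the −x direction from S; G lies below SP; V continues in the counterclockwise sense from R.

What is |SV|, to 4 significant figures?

47.04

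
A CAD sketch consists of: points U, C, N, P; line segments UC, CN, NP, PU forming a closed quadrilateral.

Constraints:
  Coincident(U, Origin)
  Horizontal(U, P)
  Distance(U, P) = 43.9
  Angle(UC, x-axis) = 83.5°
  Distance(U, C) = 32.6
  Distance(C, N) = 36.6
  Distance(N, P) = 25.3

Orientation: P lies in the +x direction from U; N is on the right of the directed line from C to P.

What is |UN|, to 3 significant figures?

18.6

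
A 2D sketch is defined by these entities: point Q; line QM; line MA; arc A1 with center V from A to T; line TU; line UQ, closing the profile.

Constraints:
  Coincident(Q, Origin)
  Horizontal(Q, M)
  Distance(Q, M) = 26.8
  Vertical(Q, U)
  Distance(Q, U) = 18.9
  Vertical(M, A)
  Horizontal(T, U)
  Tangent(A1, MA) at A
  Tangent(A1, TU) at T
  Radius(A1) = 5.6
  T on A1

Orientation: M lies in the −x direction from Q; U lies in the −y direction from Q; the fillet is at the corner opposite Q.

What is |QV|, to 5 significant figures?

25.027

Q is at the origin; QM is horizontal with |QM| = 26.8 and M on the −x side, so M = (-26.800, 0.0000). QU is vertical with |QU| = 18.9 and U on the −y side, so U = (0.0000, -18.900). The virtual corner opposite Q is at (-26.800, -18.900). A1 meets MA tangentially, so VA is at right angles to MA and since A1 is tangent to TU there, VT ⟂ TU, with radius 5.6, so the center V sits 5.6 in from both sides at V = (-21.200, -13.300). Then |QV| = |V − Q| = 25.027.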